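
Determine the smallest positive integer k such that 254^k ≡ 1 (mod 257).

256

By Lagrange's theorem, ord_257(254) divides φ(257) = 257 − 1 = 256 = 2^8.
Divisors of 256: 1, 2, 4, 8, 16, 32, 64, 128, 256.
Test each divisor d:
254^1 ≡ 254
254^2 ≡ 9
254^4 ≡ 81
254^8 ≡ 136
254^16 ≡ 249
254^32 ≡ 64
254^64 ≡ 241
254^128 ≡ 256
254^256 ≡ 1
Hence ord(254) = 256.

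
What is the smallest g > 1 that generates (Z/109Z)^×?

φ(109) = 109 − 1 = 108 = 2^2 · 3^3.
Test candidates g = 2, 3, … against the prime factors q ∈ {2, 3} of φ(109): g is a generator iff g^(108/q) ≢ 1 for every such q.
g = 2: 2^54 ≡ 108; 2^36 ≡ 1 — hits 1, so not a primitive root.
g = 3: 3^54 ≡ 1 — hits 1, so not a primitive root.
g = 4: 4^54 ≡ 1 — hits 1, so not a primitive root.
g = 5: 5^54 ≡ 1 — hits 1, so not a primitive root.
g = 6: 6^54 ≡ 108; 6^36 ≡ 63 — none is 1, so 6 is a primitive root.
So 6 is the smallest generator of (Z/109Z)^×.

6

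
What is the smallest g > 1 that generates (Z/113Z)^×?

φ(113) = 113 − 1 = 112 = 2^4 · 7.
Test candidates g = 2, 3, … against the prime factors q ∈ {2, 7} of φ(113): g is a generator iff g^(112/q) ≢ 1 for every such q.
g = 2: 2^56 ≡ 1 — hits 1, so not a primitive root.
g = 3: 3^56 ≡ 112; 3^16 ≡ 49 — none is 1, so 3 is a primitive root.
So 3 is the smallest generator of (Z/113Z)^×.

3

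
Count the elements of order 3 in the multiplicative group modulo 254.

2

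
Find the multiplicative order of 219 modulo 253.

22

The order of 219 must divide φ(253) = φ(11·23) = (11−1)·(23−1) = 10·22 = 220 = 2^2 · 5 · 11.
Divisors of 220: 1, 2, 4, 5, 10, 11, 20, 22, 44, 55, 110, 220.
Evaluate successive powers at the divisors of 220:
219^1 ≡ 219 (mod 253)
219^2 ≡ 144 (mod 253)
219^4 ≡ 243 (mod 253)
219^5 ≡ 87 (mod 253)
219^10 ≡ 232 (mod 253)
219^11 ≡ 208 (mod 253)
219^20 ≡ 188 (mod 253)
219^22 ≡ 1 (mod 253) ✓
Hence ord(219) = 22.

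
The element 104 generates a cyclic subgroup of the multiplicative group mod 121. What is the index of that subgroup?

Since 104 ∈ (Z/121Z)^×, its order divides φ(121) = φ(11^2) = 11·(11−1) = 110 = 2 · 5 · 11.
Divisors of 110: 1, 2, 5, 10, 11, 22, 55, 110.
Test each divisor d:
104^1 ≡ 104
104^2 ≡ 47
104^5 ≡ 78
104^10 ≡ 34
104^11 ≡ 27
104^22 ≡ 3
104^55 ≡ 1
Thus |⟨104⟩| = ord(104) = 55.
[(Z/121Z)^× : ⟨104⟩] = 110/55 = 2.

2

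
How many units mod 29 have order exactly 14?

φ(29) = 29 − 1 = 28 = 2^2 · 7.
Since (Z/29Z)^× is cyclic of order 28, the number of elements of order d is φ(d) when d | 28 and 0 otherwise.
14 = 2 · 7 divides 28, and φ(14) = 6.

6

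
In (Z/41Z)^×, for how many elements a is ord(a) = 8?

4

φ(41) = 41 − 1 = 40 = 2^3 · 5.
Since (Z/41Z)^× is cyclic of order 40, the number of elements of order d is φ(d) when d | 40 and 0 otherwise.
8 = 2^3 divides 40, and φ(8) = 4.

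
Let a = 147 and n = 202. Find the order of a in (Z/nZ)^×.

The order of 147 must divide φ(202) = φ(2)·φ(101) = 1·100 = 100 = 2^2 · 5^2.
Divisors of 100: 1, 2, 4, 5, 10, 20, 25, 50, 100.
Test each divisor d:
147^1 ≡ 147 (mod 202)
147^2 ≡ 197 (mod 202)
147^4 ≡ 25 (mod 202)
147^5 ≡ 39 (mod 202)
147^10 ≡ 107 (mod 202)
147^20 ≡ 137 (mod 202)
147^25 ≡ 91 (mod 202)
147^50 ≡ 201 (mod 202)
147^100 ≡ 1 (mod 202) ✓
So ord_202(147) = 100.

100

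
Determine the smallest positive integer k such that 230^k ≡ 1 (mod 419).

By Lagrange's theorem, ord_419(230) divides φ(419) = 419 − 1 = 418 = 2 · 11 · 19.
Divisors of 418: 1, 2, 11, 19, 22, 38, 209, 418.
Check 230^d mod 419 for each divisor in increasing order:
230^1 ≡ 230 (mod 419)
230^2 ≡ 106 (mod 419)
230^11 ≡ 305 (mod 419)
230^19 ≡ 360 (mod 419)
230^22 ≡ 7 (mod 419)
230^38 ≡ 129 (mod 419)
230^209 ≡ 418 (mod 419)
230^418 ≡ 1 (mod 419) ✓
Hence ord(230) = 418.

418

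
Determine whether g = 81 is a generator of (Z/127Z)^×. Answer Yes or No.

No

φ(127) = 127 − 1 = 126 = 2 · 3^2 · 7.
It suffices to check that the order of 81 is not a proper divisor of 126: compute 81^(126/q) for q ∈ {2, 3, 7}.
81^63 ≡ 1 (mod 127)  [q = 2: ≡ 1 ✗]
81^42 ≡ 107 (mod 127)  [q = 3: ≢ 1 ✓]
81^18 ≡ 2 (mod 127)  [q = 7: ≢ 1 ✓]
Since 81^63 ≡ 1, the order of 81 divides 63 < 126, so 81 is not a primitive root.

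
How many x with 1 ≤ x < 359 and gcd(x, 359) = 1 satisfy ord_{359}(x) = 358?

178

φ(359) = 359 − 1 = 358 = 2 · 179.
In a cyclic group of order 358, there are φ(d) elements of order d for each divisor d of 358, and zero for non-divisors.
358 = 2 · 179 divides 358, and φ(358) = 178.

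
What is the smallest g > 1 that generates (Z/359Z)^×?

7

φ(359) = 359 − 1 = 358 = 2 · 179.
g is a primitive root iff g^(358/q) ≢ 1 (mod 359) for each prime q ∈ {2, 179}.
g = 2: 2^179 ≡ 1 — hits 1, so not a primitive root.
g = 3: 3^179 ≡ 1 — hits 1, so not a primitive root.
g = 4: 4^179 ≡ 1 — hits 1, so not a primitive root.
g = 5: 5^179 ≡ 1 — hits 1, so not a primitive root.
g = 6: 6^179 ≡ 1 — hits 1, so not a primitive root.
g = 7: 7^179 ≡ 358; 7^2 ≡ 49 — none is 1, so 7 is a primitive root.
So 7 is the smallest generator of (Z/359Z)^×.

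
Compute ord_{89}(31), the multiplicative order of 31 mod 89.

88

ord(31) | φ(89) = 89 − 1 = 88 = 2^3 · 11.
Divisors of 88: 1, 2, 4, 8, 11, 22, 44, 88.
Compute 31^d (mod 89) for the divisors d until we hit 1:
31^1 ≡ 31
31^2 ≡ 71
31^4 ≡ 57
31^8 ≡ 45
31^11 ≡ 77
31^22 ≡ 55
31^44 ≡ 88
31^88 ≡ 1
So ord_89(31) = 88.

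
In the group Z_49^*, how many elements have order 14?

6

φ(49) = φ(7^2) = 7·(7−1) = 42 = 2 · 3 · 7.
(Z/49Z)^× is cyclic (|G| = 42); a cyclic group of order m has exactly φ(d) elements of each order d | m, and none otherwise.
14 = 2 · 7 divides 42, and φ(14) = 6.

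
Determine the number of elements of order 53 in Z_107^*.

φ(107) = 107 − 1 = 106 = 2 · 53.
(Z/107Z)^× is cyclic (|G| = 106); a cyclic group of order m has exactly φ(d) elements of each order d | m, and none otherwise.
53 | 106, and φ(53) = 53 − 1 = 52.

52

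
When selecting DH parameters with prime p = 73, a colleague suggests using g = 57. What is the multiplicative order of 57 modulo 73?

By Lagrange's theorem, ord_73(57) divides φ(73) = 73 − 1 = 72 = 2^3 · 3^2.
Divisors of 72: 1, 2, 3, 4, 6, 8, 9, 12, 18, 24, 36, 72.
Test each divisor d:
57^1 ≡ 57
57^2 ≡ 37
57^3 ≡ 65
57^4 ≡ 55
57^6 ≡ 64
57^8 ≡ 32
57^9 ≡ 72
57^12 ≡ 8
57^18 ≡ 1
Hence ord(57) = 18.

18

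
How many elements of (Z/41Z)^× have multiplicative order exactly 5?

4

φ(41) = 41 − 1 = 40 = 2^3 · 5.
Since (Z/41Z)^× is cyclic of order 40, the number of elements of order d is φ(d) when d | 40 and 0 otherwise.
5 | 40, and φ(5) = 5 − 1 = 4.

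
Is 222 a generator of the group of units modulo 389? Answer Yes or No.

Yes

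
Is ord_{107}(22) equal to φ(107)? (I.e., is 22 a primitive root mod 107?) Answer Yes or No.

Yes

φ(107) = 107 − 1 = 106 = 2 · 53.
It suffices to check that the order of 22 is not a proper divisor of 106: compute 22^(106/q) for q ∈ {2, 53}.
22^53 ≡ 106 (mod 107)  [q = 2: ≢ 1 ✓]
22^2 ≡ 56 (mod 107)  [q = 53: ≢ 1 ✓]
Every test exponent gives a nontrivial residue, hence 22 generates the full group.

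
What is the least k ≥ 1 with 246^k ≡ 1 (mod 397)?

By Lagrange's theorem, ord_397(246) divides φ(397) = 397 − 1 = 396 = 2^2 · 3^2 · 11.
Divisors of 396: 1, 2, 3, 4, 6, 9, 11, 12, 18, 22, 33, 36, 44, 66, 99, 132, 198, 396.
Test each divisor d:
246^1 ≡ 246
246^2 ≡ 172
246^3 ≡ 230
246^4 ≡ 206
246^6 ≡ 99
246^9 ≡ 141
246^11 ≡ 35
246^12 ≡ 273
246^18 ≡ 31
246^22 ≡ 34
246^33 ≡ 396
246^36 ≡ 167
246^44 ≡ 362
246^66 ≡ 1
So ord_397(246) = 66.

66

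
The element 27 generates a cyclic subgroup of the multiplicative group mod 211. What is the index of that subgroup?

3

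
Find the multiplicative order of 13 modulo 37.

36

By Lagrange's theorem, ord_37(13) divides φ(37) = 37 − 1 = 36 = 2^2 · 3^2.
Divisors of 36: 1, 2, 3, 4, 6, 9, 12, 18, 36.
Check 13^d mod 37 for each divisor in increasing order:
13^1 ≡ 13 (mod 37)
13^2 ≡ 21 (mod 37)
13^3 ≡ 14 (mod 37)
13^4 ≡ 34 (mod 37)
13^6 ≡ 11 (mod 37)
13^9 ≡ 6 (mod 37)
13^12 ≡ 10 (mod 37)
13^18 ≡ 36 (mod 37)
13^36 ≡ 1 (mod 37) ✓
So ord_37(13) = 36.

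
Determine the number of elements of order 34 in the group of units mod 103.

φ(103) = 103 − 1 = 102 = 2 · 3 · 17.
Since (Z/103Z)^× is cyclic of order 102, the number of elements of order d is φ(d) when d | 102 and 0 otherwise.
34 = 2 · 17 divides 102, and φ(34) = 16.

16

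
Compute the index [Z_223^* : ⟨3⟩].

1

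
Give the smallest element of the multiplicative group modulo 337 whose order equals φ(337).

10

φ(337) = 337 − 1 = 336 = 2^4 · 3 · 7.
Test candidates g = 2, 3, … against the prime factors q ∈ {2, 3, 7} of φ(337): g is a generator iff g^(336/q) ≢ 1 for every such q.
g = 2: 2^168 ≡ 1 — hits 1, so not a primitive root.
g = 3: 3^168 ≡ 1 — hits 1, so not a primitive root.
g = 4: 4^168 ≡ 1 — hits 1, so not a primitive root.
g = 5: 5^168 ≡ 336; 5^112 ≡ 1 — hits 1, so not a primitive root.
g = 6: 6^168 ≡ 1 — hits 1, so not a primitive root.
g = 7: 7^168 ≡ 1 — hits 1, so not a primitive root.
g = 8: 8^168 ≡ 1 — hits 1, so not a primitive root.
g = 9: 9^168 ≡ 1 — hits 1, so not a primitive root.
g = 10: 10^168 ≡ 336; 10^112 ≡ 128; 10^48 ≡ 175 — none is 1, so 10 is a primitive root.
Hence the least primitive root of 337 is 10.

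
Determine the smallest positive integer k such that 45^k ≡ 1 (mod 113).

Since 45 ∈ (Z/113Z)^×, its order divides φ(113) = 113 − 1 = 112 = 2^4 · 7.
Divisors of 112: 1, 2, 4, 7, 8, 14, 16, 28, 56, 112.
Evaluate successive powers at the divisors of 112:
45^1 ≡ 45
45^2 ≡ 104
45^4 ≡ 81
45^7 ≡ 78
45^8 ≡ 7
45^14 ≡ 95
45^16 ≡ 49
45^28 ≡ 98
45^56 ≡ 112
45^112 ≡ 1
The smallest such exponent is 112, so the order of 45 is 112.

112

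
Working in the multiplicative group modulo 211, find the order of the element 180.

21

By Lagrange's theorem, ord_211(180) divides φ(211) = 211 − 1 = 210 = 2 · 3 · 5 · 7.
Divisors of 210: 1, 2, 3, 5, 6, 7, 10, 14, 15, 21, 30, 35, 42, 70, 105, 210.
Test each divisor d:
180^1 ≡ 180
180^2 ≡ 117
180^3 ≡ 171
180^5 ≡ 173
180^6 ≡ 123
180^7 ≡ 196
180^10 ≡ 178
180^14 ≡ 14
180^15 ≡ 199
180^21 ≡ 1
Hence ord(180) = 21.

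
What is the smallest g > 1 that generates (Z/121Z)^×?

2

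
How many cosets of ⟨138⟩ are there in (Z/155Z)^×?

By Lagrange's theorem, ord_155(138) divides φ(155) = φ(5·31) = (5−1)·(31−1) = 4·30 = 120 = 2^3 · 3 · 5.
Divisors of 120: 1, 2, 3, 4, 5, 6, 8, 10, 12, 15, 20, 24, 30, 40, 60, 120.
Test each divisor d:
138^1 ≡ 138 (mod 155)
138^2 ≡ 134 (mod 155)
138^3 ≡ 47 (mod 155)
138^4 ≡ 131 (mod 155)
138^5 ≡ 98 (mod 155)
138^6 ≡ 39 (mod 155)
138^8 ≡ 111 (mod 155)
138^10 ≡ 149 (mod 155)
138^12 ≡ 126 (mod 155)
138^15 ≡ 32 (mod 155)
138^20 ≡ 36 (mod 155)
138^24 ≡ 66 (mod 155)
138^30 ≡ 94 (mod 155)
138^40 ≡ 56 (mod 155)
138^60 ≡ 1 (mod 155) ✓
So ord_155(138) = 60, hence |⟨138⟩| = 60.
The index is φ(155) / ord(138) = 120 / 60 = 2.

2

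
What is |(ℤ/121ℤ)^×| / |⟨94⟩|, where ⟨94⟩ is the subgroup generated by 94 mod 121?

The order of 94 must divide φ(121) = φ(11^2) = 11·(11−1) = 110 = 2 · 5 · 11.
Divisors of 110: 1, 2, 5, 10, 11, 22, 55, 110.
Test each divisor d:
94^1 ≡ 94
94^2 ≡ 3
94^5 ≡ 120
94^10 ≡ 1
So ord_121(94) = 10, hence |⟨94⟩| = 10.
The index is φ(121) / ord(94) = 110 / 10 = 11.

11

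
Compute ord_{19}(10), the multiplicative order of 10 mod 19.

18

ord(10) | φ(19) = 19 − 1 = 18 = 2 · 3^2.
Divisors of 18: 1, 2, 3, 6, 9, 18.
Compute 10^d (mod 19) for the divisors d until we hit 1:
10^1 ≡ 10 (mod 19)
10^2 ≡ 5 (mod 19)
10^3 ≡ 12 (mod 19)
10^6 ≡ 11 (mod 19)
10^9 ≡ 18 (mod 19)
10^18 ≡ 1 (mod 19) ✓
The smallest such exponent is 18, so the order of 10 is 18.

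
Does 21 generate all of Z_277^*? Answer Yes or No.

No

φ(277) = 277 − 1 = 276 = 2^2 · 3 · 23.
It suffices to check that the order of 21 is not a proper divisor of 276: compute 21^(276/q) for q ∈ {2, 3, 23}.
21^138 ≡ 1 (mod 277)  [q = 2: ≡ 1 ✗]
21^92 ≡ 1 (mod 277)  [q = 3: ≡ 1 ✗]
21^12 ≡ 16 (mod 277)  [q = 23: ≢ 1 ✓]
21^138 ≡ 1 shows ord(21) | 138, strictly less than φ(277); not a primitive root.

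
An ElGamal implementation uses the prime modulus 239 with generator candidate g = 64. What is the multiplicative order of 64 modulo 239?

119

Since 64 ∈ (Z/239Z)^×, its order divides φ(239) = 239 − 1 = 238 = 2 · 7 · 17.
Divisors of 238: 1, 2, 7, 14, 17, 34, 119, 238.
Check 64^d mod 239 for each divisor in increasing order:
64^1 ≡ 64 (mod 239)
64^2 ≡ 33 (mod 239)
64^7 ≡ 71 (mod 239)
64^14 ≡ 22 (mod 239)
64^17 ≡ 98 (mod 239)
64^34 ≡ 44 (mod 239)
64^119 ≡ 1 (mod 239) ✓
Therefore the multiplicative order of 64 modulo 239 is 119.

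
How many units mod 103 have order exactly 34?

φ(103) = 103 − 1 = 102 = 2 · 3 · 17.
Since (Z/103Z)^× is cyclic of order 102, the number of elements of order d is φ(d) when d | 102 and 0 otherwise.
34 = 2 · 17 divides 102, and φ(34) = 16.

16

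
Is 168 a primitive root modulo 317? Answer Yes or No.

φ(317) = 317 − 1 = 316 = 2^2 · 79.
168 is a primitive root mod 317 iff 168^(φ(317)/q) ≢ 1 for every prime q | φ(317), i.e. q ∈ {2, 79}.
168^158 ≡ 1 (mod 317)  [q = 2: ≡ 1 ✗]
168^4 ≡ 121 (mod 317)  [q = 79: ≢ 1 ✓]
The check at q = 2 fails, so 168 generates a proper subgroup.

No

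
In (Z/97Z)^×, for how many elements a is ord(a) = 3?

φ(97) = 97 − 1 = 96 = 2^5 · 3.
Since (Z/97Z)^× is cyclic of order 96, the number of elements of order d is φ(d) when d | 96 and 0 otherwise.
3 | 96, and φ(3) = 3 − 1 = 2.

2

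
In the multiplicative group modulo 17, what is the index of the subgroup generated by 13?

4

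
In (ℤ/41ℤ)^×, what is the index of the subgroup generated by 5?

2

ord(5) | φ(41) = 41 − 1 = 40 = 2^3 · 5.
Divisors of 40: 1, 2, 4, 5, 8, 10, 20, 40.
Test each divisor d:
5^1 ≡ 5 (mod 41)
5^2 ≡ 25 (mod 41)
5^4 ≡ 10 (mod 41)
5^5 ≡ 9 (mod 41)
5^8 ≡ 18 (mod 41)
5^10 ≡ 40 (mod 41)
5^20 ≡ 1 (mod 41) ✓
Thus |⟨5⟩| = ord(5) = 20.
The index is φ(41) / ord(5) = 40 / 20 = 2.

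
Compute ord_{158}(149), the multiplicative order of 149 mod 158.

78

The order of 149 must divide φ(158) = φ(2)·φ(79) = 1·78 = 78 = 2 · 3 · 13.
Divisors of 78: 1, 2, 3, 6, 13, 26, 39, 78.
Test each divisor d:
149^1 ≡ 149 (mod 158)
149^2 ≡ 81 (mod 158)
149^3 ≡ 61 (mod 158)
149^6 ≡ 87 (mod 158)
149^13 ≡ 135 (mod 158)
149^26 ≡ 55 (mod 158)
149^39 ≡ 157 (mod 158)
149^78 ≡ 1 (mod 158) ✓
So ord_158(149) = 78.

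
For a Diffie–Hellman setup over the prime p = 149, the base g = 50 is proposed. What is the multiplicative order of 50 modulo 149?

148

Since 50 ∈ (Z/149Z)^×, its order divides φ(149) = 149 − 1 = 148 = 2^2 · 37.
Divisors of 148: 1, 2, 4, 37, 74, 148.
Check 50^d mod 149 for each divisor in increasing order:
50^1 ≡ 50
50^2 ≡ 116
50^4 ≡ 46
50^37 ≡ 105
50^74 ≡ 148
50^148 ≡ 1
Therefore the multiplicative order of 50 modulo 149 is 148.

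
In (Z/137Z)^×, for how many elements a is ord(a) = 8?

4

φ(137) = 137 − 1 = 136 = 2^3 · 17.
In a cyclic group of order 136, there are φ(d) elements of order d for each divisor d of 136, and zero for non-divisors.
8 = 2^3 divides 136, and φ(8) = 4.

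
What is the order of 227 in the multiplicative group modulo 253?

110

By Lagrange's theorem, ord_253(227) divides φ(253) = φ(11·23) = (11−1)·(23−1) = 10·22 = 220 = 2^2 · 5 · 11.
Divisors of 220: 1, 2, 4, 5, 10, 11, 20, 22, 44, 55, 110, 220.
Evaluate successive powers at the divisors of 220:
227^1 ≡ 227 (mod 253)
227^2 ≡ 170 (mod 253)
227^4 ≡ 58 (mod 253)
227^5 ≡ 10 (mod 253)
227^10 ≡ 100 (mod 253)
227^11 ≡ 183 (mod 253)
227^20 ≡ 133 (mod 253)
227^22 ≡ 93 (mod 253)
227^44 ≡ 47 (mod 253)
227^55 ≡ 252 (mod 253)
227^110 ≡ 1 (mod 253) ✓
Therefore the multiplicative order of 227 modulo 253 is 110.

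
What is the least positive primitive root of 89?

3

φ(89) = 89 − 1 = 88 = 2^3 · 11.
g is a primitive root iff g^(88/q) ≢ 1 (mod 89) for each prime q ∈ {2, 11}.
g = 2: 2^44 ≡ 1 — hits 1, so not a primitive root.
g = 3: 3^44 ≡ 88; 3^8 ≡ 64 — none is 1, so 3 is a primitive root.
The smallest primitive root modulo 89 is 3.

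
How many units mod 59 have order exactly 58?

28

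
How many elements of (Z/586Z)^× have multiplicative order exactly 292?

144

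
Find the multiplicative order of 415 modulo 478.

119

By Lagrange's theorem, ord_478(415) divides φ(478) = φ(2)·φ(239) = 1·238 = 238 = 2 · 7 · 17.
Divisors of 238: 1, 2, 7, 14, 17, 34, 119, 238.
Check 415^d mod 478 for each divisor in increasing order:
415^1 ≡ 415 (mod 478)
415^2 ≡ 145 (mod 478)
415^7 ≡ 371 (mod 478)
415^14 ≡ 455 (mod 478)
415^17 ≡ 263 (mod 478)
415^34 ≡ 337 (mod 478)
415^119 ≡ 1 (mod 478) ✓
Therefore the multiplicative order of 415 modulo 478 is 119.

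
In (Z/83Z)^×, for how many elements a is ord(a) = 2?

φ(83) = 83 − 1 = 82 = 2 · 41.
Since (Z/83Z)^× is cyclic of order 82, the number of elements of order d is φ(d) when d | 82 and 0 otherwise.
2 | 82, and φ(2) = 2 − 1 = 1.

1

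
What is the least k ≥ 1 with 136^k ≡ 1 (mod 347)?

173

By Lagrange's theorem, ord_347(136) divides φ(347) = 347 − 1 = 346 = 2 · 173.
Divisors of 346: 1, 2, 173, 346.
Compute 136^d (mod 347) for the divisors d until we hit 1:
136^1 ≡ 136 (mod 347)
136^2 ≡ 105 (mod 347)
136^173 ≡ 1 (mod 347) ✓
Therefore the multiplicative order of 136 modulo 347 is 173.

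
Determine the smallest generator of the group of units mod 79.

φ(79) = 79 − 1 = 78 = 2 · 3 · 13.
Test candidates g = 2, 3, … against the prime factors q ∈ {2, 3, 13} of φ(79): g is a generator iff g^(78/q) ≢ 1 for every such q.
g = 2: 2^39 ≡ 1 — hits 1, so not a primitive root.
g = 3: 3^39 ≡ 78; 3^26 ≡ 23; 3^6 ≡ 18 — none is 1, so 3 is a primitive root.
The smallest primitive root modulo 79 is 3.

3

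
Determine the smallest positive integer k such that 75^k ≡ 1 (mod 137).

Since 75 ∈ (Z/137Z)^×, its order divides φ(137) = 137 − 1 = 136 = 2^3 · 17.
Divisors of 136: 1, 2, 4, 8, 17, 34, 68, 136.
Evaluate successive powers at the divisors of 136:
75^1 ≡ 75
75^2 ≡ 8
75^4 ≡ 64
75^8 ≡ 123
75^17 ≡ 41
75^34 ≡ 37
75^68 ≡ 136
75^136 ≡ 1
Therefore the multiplicative order of 75 modulo 137 is 136.

136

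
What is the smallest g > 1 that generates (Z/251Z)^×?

φ(251) = 251 − 1 = 250 = 2 · 5^3.
g is a primitive root iff g^(250/q) ≢ 1 (mod 251) for each prime q ∈ {2, 5}.
g = 2: 2^125 ≡ 250; 2^50 ≡ 1 — hits 1, so not a primitive root.
g = 3: 3^125 ≡ 1 — hits 1, so not a primitive root.
g = 4: 4^125 ≡ 1 — hits 1, so not a primitive root.
g = 5: 5^125 ≡ 1 — hits 1, so not a primitive root.
g = 6: 6^125 ≡ 250; 6^50 ≡ 219 — none is 1, so 6 is a primitive root.
The smallest primitive root modulo 251 is 6.

6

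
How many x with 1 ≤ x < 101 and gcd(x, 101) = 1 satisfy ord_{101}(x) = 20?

φ(101) = 101 − 1 = 100 = 2^2 · 5^2.
In a cyclic group of order 100, there are φ(d) elements of order d for each divisor d of 100, and zero for non-divisors.
20 = 2^2 · 5 divides 100, and φ(20) = 8.

8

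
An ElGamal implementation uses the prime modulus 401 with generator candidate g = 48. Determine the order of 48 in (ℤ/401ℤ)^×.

ord(48) | φ(401) = 401 − 1 = 400 = 2^4 · 5^2.
Divisors of 400: 1, 2, 4, 5, 8, 10, 16, 20, 25, 40, 50, 80, 100, 200, 400.
Test each divisor d:
48^1 ≡ 48 (mod 401)
48^2 ≡ 299 (mod 401)
48^4 ≡ 379 (mod 401)
48^5 ≡ 147 (mod 401)
48^8 ≡ 83 (mod 401)
48^10 ≡ 356 (mod 401)
48^16 ≡ 72 (mod 401)
48^20 ≡ 20 (mod 401)
48^25 ≡ 133 (mod 401)
48^40 ≡ 400 (mod 401)
48^50 ≡ 45 (mod 401)
48^80 ≡ 1 (mod 401) ✓
Therefore the multiplicative order of 48 modulo 401 is 80.

80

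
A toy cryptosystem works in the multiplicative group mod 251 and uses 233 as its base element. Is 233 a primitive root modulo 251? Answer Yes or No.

φ(251) = 251 − 1 = 250 = 2 · 5^3.
Test 233^(250/q) mod 251 for each prime factor q of 250:
233^125 ≡ 1 (mod 251)  [q = 2: ≡ 1 ✗]
233^50 ≡ 20 (mod 251)  [q = 5: ≢ 1 ✓]
The check at q = 2 fails, so 233 generates a proper subgroup.

No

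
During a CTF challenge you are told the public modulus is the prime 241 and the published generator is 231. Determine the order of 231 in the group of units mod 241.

15

Since 231 ∈ (Z/241Z)^×, its order divides φ(241) = 241 − 1 = 240 = 2^4 · 3 · 5.
Divisors of 240: 1, 2, 3, 4, 5, 6, 8, 10, 12, 15, 16, 20, 24, 30, 40, 48, 60, 80, 120, 240.
Compute 231^d (mod 241) for the divisors d until we hit 1:
231^1 ≡ 231
231^2 ≡ 100
231^3 ≡ 205
231^4 ≡ 119
231^5 ≡ 15
231^6 ≡ 91
231^8 ≡ 183
231^10 ≡ 225
231^12 ≡ 87
231^15 ≡ 1
So ord_241(231) = 15.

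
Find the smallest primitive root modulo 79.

3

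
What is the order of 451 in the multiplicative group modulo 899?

ord(451) | φ(899) = φ(29·31) = (29−1)·(31−1) = 28·30 = 840 = 2^3 · 3 · 5 · 7.
Divisors of 840: 1, 2, 3, 4, 5, 6, 7, 8, 10, 12, 14, 15, 20, 21, 24, 28, 30, 35, 40, 42, 56, 60, 70, 84, 105, 120, 140, 168, 210, 280, 420, 840.
Evaluate successive powers at the divisors of 840:
451^1 ≡ 451 (mod 899)
451^2 ≡ 227 (mod 899)
451^3 ≡ 790 (mod 899)
451^4 ≡ 286 (mod 899)
451^5 ≡ 429 (mod 899)
451^6 ≡ 194 (mod 899)
451^7 ≡ 291 (mod 899)
451^8 ≡ 886 (mod 899)
451^10 ≡ 645 (mod 899)
451^12 ≡ 777 (mod 899)
451^14 ≡ 175 (mod 899)
451^15 ≡ 712 (mod 899)
451^20 ≡ 687 (mod 899)
451^21 ≡ 581 (mod 899)
451^24 ≡ 500 (mod 899)
451^28 ≡ 59 (mod 899)
451^30 ≡ 807 (mod 899)
451^35 ≡ 88 (mod 899)
451^40 ≡ 893 (mod 899)
451^42 ≡ 436 (mod 899)
451^56 ≡ 784 (mod 899)
451^60 ≡ 373 (mod 899)
451^70 ≡ 552 (mod 899)
451^84 ≡ 407 (mod 899)
451^105 ≡ 30 (mod 899)
451^120 ≡ 683 (mod 899)
451^140 ≡ 842 (mod 899)
451^168 ≡ 233 (mod 899)
451^210 ≡ 1 (mod 899) ✓
So ord_899(451) = 210.

210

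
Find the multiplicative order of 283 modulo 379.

378

The order of 283 must divide φ(379) = 379 − 1 = 378 = 2 · 3^3 · 7.
Divisors of 378: 1, 2, 3, 6, 7, 9, 14, 18, 21, 27, 42, 54, 63, 126, 189, 378.
Evaluate successive powers at the divisors of 378:
283^1 ≡ 283 (mod 379)
283^2 ≡ 120 (mod 379)
283^3 ≡ 229 (mod 379)
283^6 ≡ 139 (mod 379)
283^7 ≡ 300 (mod 379)
283^9 ≡ 374 (mod 379)
283^14 ≡ 177 (mod 379)
283^18 ≡ 25 (mod 379)
283^21 ≡ 40 (mod 379)
283^27 ≡ 254 (mod 379)
283^42 ≡ 84 (mod 379)
283^54 ≡ 86 (mod 379)
283^63 ≡ 328 (mod 379)
283^126 ≡ 327 (mod 379)
283^189 ≡ 378 (mod 379)
283^378 ≡ 1 (mod 379) ✓
The smallest such exponent is 378, so the order of 283 is 378.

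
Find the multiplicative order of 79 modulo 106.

The order of 79 must divide φ(106) = φ(2)·φ(53) = 1·52 = 52 = 2^2 · 13.
Divisors of 52: 1, 2, 4, 13, 26, 52.
Check 79^d mod 106 for each divisor in increasing order:
79^1 ≡ 79 (mod 106)
79^2 ≡ 93 (mod 106)
79^4 ≡ 63 (mod 106)
79^13 ≡ 83 (mod 106)
79^26 ≡ 105 (mod 106)
79^52 ≡ 1 (mod 106) ✓
Hence ord(79) = 52.

52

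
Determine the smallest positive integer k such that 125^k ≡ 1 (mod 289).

ord(125) | φ(289) = φ(17^2) = 17·(17−1) = 272 = 2^4 · 17.
Divisors of 272: 1, 2, 4, 8, 16, 17, 34, 68, 136, 272.
Check 125^d mod 289 for each divisor in increasing order:
125^1 ≡ 125
125^2 ≡ 19
125^4 ≡ 72
125^8 ≡ 271
125^16 ≡ 35
125^17 ≡ 40
125^34 ≡ 155
125^68 ≡ 38
125^136 ≡ 288
125^272 ≡ 1
So ord_289(125) = 272.

272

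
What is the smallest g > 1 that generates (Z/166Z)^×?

5

φ(166) = φ(2)·φ(83) = 1·82 = 82 = 2 · 41.
g is a primitive root iff g^(82/q) ≢ 1 (mod 166) for each prime q ∈ {2, 41}.
g = 2: gcd(2, 166) = 2 > 1, not a unit — skip.
g = 3: 3^41 ≡ 1 — hits 1, so not a primitive root.
g = 4: gcd(4, 166) = 2 > 1, not a unit — skip.
g = 5: 5^41 ≡ 165; 5^2 ≡ 25 — none is 1, so 5 is a primitive root.
Hence the least primitive root of 166 is 5.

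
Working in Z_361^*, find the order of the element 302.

Since 302 ∈ (Z/361Z)^×, its order divides φ(361) = φ(19^2) = 19·(19−1) = 342 = 2 · 3^2 · 19.
Divisors of 342: 1, 2, 3, 6, 9, 18, 19, 38, 57, 114, 171, 342.
Test each divisor d:
302^1 ≡ 302
302^2 ≡ 232
302^3 ≡ 30
302^6 ≡ 178
302^9 ≡ 286
302^18 ≡ 210
302^19 ≡ 245
302^38 ≡ 99
302^57 ≡ 68
302^114 ≡ 292
302^171 ≡ 1
So ord_361(302) = 171.

171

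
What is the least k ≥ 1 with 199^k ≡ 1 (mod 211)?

7

By Lagrange's theorem, ord_211(199) divides φ(211) = 211 − 1 = 210 = 2 · 3 · 5 · 7.
Divisors of 210: 1, 2, 3, 5, 6, 7, 10, 14, 15, 21, 30, 35, 42, 70, 105, 210.
Test each divisor d:
199^1 ≡ 199 (mod 211)
199^2 ≡ 144 (mod 211)
199^3 ≡ 171 (mod 211)
199^5 ≡ 148 (mod 211)
199^6 ≡ 123 (mod 211)
199^7 ≡ 1 (mod 211) ✓
So ord_211(199) = 7.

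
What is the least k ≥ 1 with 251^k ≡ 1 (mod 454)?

226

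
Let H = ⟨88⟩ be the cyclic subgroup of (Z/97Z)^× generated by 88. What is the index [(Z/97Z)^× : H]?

ord(88) | φ(97) = 97 − 1 = 96 = 2^5 · 3.
Divisors of 96: 1, 2, 3, 4, 6, 8, 12, 16, 24, 32, 48, 96.
Evaluate successive powers at the divisors of 96:
88^1 ≡ 88
88^2 ≡ 81
88^3 ≡ 47
88^4 ≡ 62
88^6 ≡ 75
88^8 ≡ 61
88^12 ≡ 96
88^16 ≡ 35
88^24 ≡ 1
So ord_97(88) = 24, hence |⟨88⟩| = 24.
The index is φ(97) / ord(88) = 96 / 24 = 4.

4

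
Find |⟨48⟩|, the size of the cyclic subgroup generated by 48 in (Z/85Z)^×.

16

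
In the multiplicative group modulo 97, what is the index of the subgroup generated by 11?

2

ord(11) | φ(97) = 97 − 1 = 96 = 2^5 · 3.
Divisors of 96: 1, 2, 3, 4, 6, 8, 12, 16, 24, 32, 48, 96.
Check 11^d mod 97 for each divisor in increasing order:
11^1 ≡ 11 (mod 97)
11^2 ≡ 24 (mod 97)
11^3 ≡ 70 (mod 97)
11^4 ≡ 91 (mod 97)
11^6 ≡ 50 (mod 97)
11^8 ≡ 36 (mod 97)
11^12 ≡ 75 (mod 97)
11^16 ≡ 35 (mod 97)
11^24 ≡ 96 (mod 97)
11^32 ≡ 61 (mod 97)
11^48 ≡ 1 (mod 97) ✓
The order of 11 is 48, so the subgroup it generates has 48 elements.
[(Z/97Z)^× : ⟨11⟩] = 96/48 = 2.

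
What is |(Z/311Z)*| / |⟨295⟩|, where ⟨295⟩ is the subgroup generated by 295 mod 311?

1

By Lagrange's theorem, ord_311(295) divides φ(311) = 311 − 1 = 310 = 2 · 5 · 31.
Divisors of 310: 1, 2, 5, 10, 31, 62, 155, 310.
Test each divisor d:
295^1 ≡ 295 (mod 311)
295^2 ≡ 256 (mod 311)
295^5 ≡ 116 (mod 311)
295^10 ≡ 83 (mod 311)
295^31 ≡ 95 (mod 311)
295^62 ≡ 6 (mod 311)
295^155 ≡ 310 (mod 311)
295^310 ≡ 1 (mod 311) ✓
The order of 295 is 310, so the subgroup it generates has 310 elements.
[(Z/311Z)^× : ⟨295⟩] = 310/310 = 1.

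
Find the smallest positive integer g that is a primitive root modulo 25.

2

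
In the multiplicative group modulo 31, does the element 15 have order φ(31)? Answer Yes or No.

No

φ(31) = 31 − 1 = 30 = 2 · 3 · 5.
Test 15^(30/q) mod 31 for each prime factor q of 30:
15^15 ≡ 30 (mod 31)  [q = 2: ≢ 1 ✓]
15^10 ≡ 1 (mod 31)  [q = 3: ≡ 1 ✗]
15^6 ≡ 16 (mod 31)  [q = 5: ≢ 1 ✓]
The check at q = 3 fails, so 15 generates a proper subgroup.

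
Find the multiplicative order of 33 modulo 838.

418

Since 33 ∈ (Z/838Z)^×, its order divides φ(838) = φ(2)·φ(419) = 1·418 = 418 = 2 · 11 · 19.
Divisors of 418: 1, 2, 11, 19, 22, 38, 209, 418.
Test each divisor d:
33^1 ≡ 33 (mod 838)
33^2 ≡ 251 (mod 838)
33^11 ≡ 623 (mod 838)
33^19 ≡ 85 (mod 838)
33^22 ≡ 135 (mod 838)
33^38 ≡ 521 (mod 838)
33^209 ≡ 837 (mod 838)
33^418 ≡ 1 (mod 838) ✓
So ord_838(33) = 418.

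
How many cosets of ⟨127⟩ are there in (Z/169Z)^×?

By Lagrange's theorem, ord_169(127) divides φ(169) = φ(13^2) = 13·(13−1) = 156 = 2^2 · 3 · 13.
Divisors of 156: 1, 2, 3, 4, 6, 12, 13, 26, 39, 52, 78, 156.
Evaluate successive powers at the divisors of 156:
127^1 ≡ 127
127^2 ≡ 74
127^3 ≡ 103
127^4 ≡ 68
127^6 ≡ 131
127^12 ≡ 92
127^13 ≡ 23
127^26 ≡ 22
127^39 ≡ 168
127^52 ≡ 146
127^78 ≡ 1
The order of 127 is 78, so the subgroup it generates has 78 elements.
The index is φ(169) / ord(127) = 156 / 78 = 2.

2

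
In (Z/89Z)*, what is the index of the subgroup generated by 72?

By Lagrange's theorem, ord_89(72) divides φ(89) = 89 − 1 = 88 = 2^3 · 11.
Divisors of 88: 1, 2, 4, 8, 11, 22, 44, 88.
Test each divisor d:
72^1 ≡ 72 (mod 89)
72^2 ≡ 22 (mod 89)
72^4 ≡ 39 (mod 89)
72^8 ≡ 8 (mod 89)
72^11 ≡ 34 (mod 89)
72^22 ≡ 88 (mod 89)
72^44 ≡ 1 (mod 89) ✓
The order of 72 is 44, so the subgroup it generates has 44 elements.
The index is φ(89) / ord(72) = 88 / 44 = 2.

2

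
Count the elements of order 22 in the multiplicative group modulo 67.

φ(67) = 67 − 1 = 66 = 2 · 3 · 11.
(Z/67Z)^× is cyclic (|G| = 66); a cyclic group of order m has exactly φ(d) elements of each order d | m, and none otherwise.
22 = 2 · 11 divides 66, and φ(22) = 10.

10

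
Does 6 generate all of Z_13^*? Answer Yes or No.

φ(13) = 13 − 1 = 12 = 2^2 · 3.
Test 6^(12/q) mod 13 for each prime factor q of 12:
6^6 ≡ 12 (mod 13)  [q = 2: ≢ 1 ✓]
6^4 ≡ 9 (mod 13)  [q = 3: ≢ 1 ✓]
All checks pass, so 6 has order 12 and is a primitive root modulo 13.

Yes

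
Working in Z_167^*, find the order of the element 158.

ord(158) | φ(167) = 167 − 1 = 166 = 2 · 83.
Divisors of 166: 1, 2, 83, 166.
Evaluate successive powers at the divisors of 166:
158^1 ≡ 158 (mod 167)
158^2 ≡ 81 (mod 167)
158^83 ≡ 166 (mod 167)
158^166 ≡ 1 (mod 167) ✓
Hence ord(158) = 166.

166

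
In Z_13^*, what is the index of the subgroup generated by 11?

The order of 11 must divide φ(13) = 13 − 1 = 12 = 2^2 · 3.
Divisors of 12: 1, 2, 3, 4, 6, 12.
Check 11^d mod 13 for each divisor in increasing order:
11^1 ≡ 11 (mod 13)
11^2 ≡ 4 (mod 13)
11^3 ≡ 5 (mod 13)
11^4 ≡ 3 (mod 13)
11^6 ≡ 12 (mod 13)
11^12 ≡ 1 (mod 13) ✓
The order of 11 is 12, so the subgroup it generates has 12 elements.
The index is φ(13) / ord(11) = 12 / 12 = 1.

1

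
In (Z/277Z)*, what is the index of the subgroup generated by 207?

4

The order of 207 must divide φ(277) = 277 − 1 = 276 = 2^2 · 3 · 23.
Divisors of 276: 1, 2, 3, 4, 6, 12, 23, 46, 69, 92, 138, 276.
Compute 207^d (mod 277) for the divisors d until we hit 1:
207^1 ≡ 207
207^2 ≡ 191
207^3 ≡ 203
207^4 ≡ 194
207^6 ≡ 213
207^12 ≡ 218
207^23 ≡ 160
207^46 ≡ 116
207^69 ≡ 1
So ord_277(207) = 69, hence |⟨207⟩| = 69.
The index is φ(277) / ord(207) = 276 / 69 = 4.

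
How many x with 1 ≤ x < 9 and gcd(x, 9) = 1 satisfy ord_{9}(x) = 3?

φ(9) = φ(3^2) = 3·(3−1) = 6 = 2 · 3.
(Z/9Z)^× is cyclic (|G| = 6); a cyclic group of order m has exactly φ(d) elements of each order d | m, and none otherwise.
3 | 6, and φ(3) = 3 − 1 = 2.

2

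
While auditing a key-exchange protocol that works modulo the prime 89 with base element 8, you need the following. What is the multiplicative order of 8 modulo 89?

ord(8) | φ(89) = 89 − 1 = 88 = 2^3 · 11.
Divisors of 88: 1, 2, 4, 8, 11, 22, 44, 88.
Test each divisor d:
8^1 ≡ 8
8^2 ≡ 64
8^4 ≡ 2
8^8 ≡ 4
8^11 ≡ 1
The smallest such exponent is 11, so the order of 8 is 11.

11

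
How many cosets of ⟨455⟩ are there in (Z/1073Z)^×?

24

ord(455) | φ(1073) = φ(29·37) = (29−1)·(37−1) = 28·36 = 1008 = 2^4 · 3^2 · 7.
Divisors of 1008: 1, 2, 3, 4, 6, 7, 8, 9, 12, 14, 16, 18, 21, 24, 28, 36, 42, 48, 56, 63, 72, 84, 112, 126, 144, 168, 252, 336, 504, 1008.
Evaluate successive powers at the divisors of 1008:
455^1 ≡ 455 (mod 1073)
455^2 ≡ 1009 (mod 1073)
455^3 ≡ 924 (mod 1073)
455^4 ≡ 877 (mod 1073)
455^6 ≡ 741 (mod 1073)
455^7 ≡ 233 (mod 1073)
455^8 ≡ 861 (mod 1073)
455^9 ≡ 110 (mod 1073)
455^12 ≡ 778 (mod 1073)
455^14 ≡ 639 (mod 1073)
455^16 ≡ 951 (mod 1073)
455^18 ≡ 297 (mod 1073)
455^21 ≡ 813 (mod 1073)
455^24 ≡ 112 (mod 1073)
455^28 ≡ 581 (mod 1073)
455^36 ≡ 223 (mod 1073)
455^42 ≡ 1 (mod 1073) ✓
Thus |⟨455⟩| = ord(455) = 42.
The index is φ(1073) / ord(455) = 1008 / 42 = 24.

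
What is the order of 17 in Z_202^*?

10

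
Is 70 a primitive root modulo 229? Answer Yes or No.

No

φ(229) = 229 − 1 = 228 = 2^2 · 3 · 19.
An element g generates (Z/229Z)^× iff g^(228/q) ≢ 1 (mod 229) for each prime q ∈ {2, 3, 19}.
70^114 ≡ 1 (mod 229)  [q = 2: ≡ 1 ✗]
70^76 ≡ 134 (mod 229)  [q = 3: ≢ 1 ✓]
70^12 ≡ 44 (mod 229)  [q = 19: ≢ 1 ✓]
70^114 ≡ 1 shows ord(70) | 114, strictly less than φ(229); not a primitive root.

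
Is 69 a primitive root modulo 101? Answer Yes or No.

No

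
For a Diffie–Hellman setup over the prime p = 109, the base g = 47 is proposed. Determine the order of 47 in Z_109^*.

108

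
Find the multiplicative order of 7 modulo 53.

26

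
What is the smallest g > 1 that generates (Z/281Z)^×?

3

φ(281) = 281 − 1 = 280 = 2^3 · 5 · 7.
g is a primitive root iff g^(280/q) ≢ 1 (mod 281) for each prime q ∈ {2, 5, 7}.
g = 2: 2^140 ≡ 1 — hits 1, so not a primitive root.
g = 3: 3^140 ≡ 280; 3^56 ≡ 86; 3^40 ≡ 249 — none is 1, so 3 is a primitive root.
Hence the least primitive root of 281 is 3.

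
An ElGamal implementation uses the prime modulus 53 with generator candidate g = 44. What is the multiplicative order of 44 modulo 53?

13

The order of 44 must divide φ(53) = 53 − 1 = 52 = 2^2 · 13.
Divisors of 52: 1, 2, 4, 13, 26, 52.
Evaluate successive powers at the divisors of 52:
44^1 ≡ 44
44^2 ≡ 28
44^4 ≡ 42
44^13 ≡ 1
Hence ord(44) = 13.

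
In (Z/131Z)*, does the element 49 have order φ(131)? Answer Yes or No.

No

φ(131) = 131 − 1 = 130 = 2 · 5 · 13.
An element g generates (Z/131Z)^× iff g^(130/q) ≢ 1 (mod 131) for each prime q ∈ {2, 5, 13}.
49^65 ≡ 1 (mod 131)  [q = 2: ≡ 1 ✗]
49^26 ≡ 58 (mod 131)  [q = 5: ≢ 1 ✓]
49^10 ≡ 112 (mod 131)  [q = 13: ≢ 1 ✓]
The check at q = 2 fails, so 49 generates a proper subgroup.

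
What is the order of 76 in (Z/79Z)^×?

39

The order of 76 must divide φ(79) = 79 − 1 = 78 = 2 · 3 · 13.
Divisors of 78: 1, 2, 3, 6, 13, 26, 39, 78.
Test each divisor d:
76^1 ≡ 76
76^2 ≡ 9
76^3 ≡ 52
76^6 ≡ 18
76^13 ≡ 55
76^26 ≡ 23
76^39 ≡ 1
The smallest such exponent is 39, so the order of 76 is 39.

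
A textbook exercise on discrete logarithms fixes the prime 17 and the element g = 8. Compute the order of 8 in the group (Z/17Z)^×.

8

By Lagrange's theorem, ord_17(8) divides φ(17) = 17 − 1 = 16 = 2^4.
Divisors of 16: 1, 2, 4, 8, 16.
Check 8^d mod 17 for each divisor in increasing order:
8^1 ≡ 8 (mod 17)
8^2 ≡ 13 (mod 17)
8^4 ≡ 16 (mod 17)
8^8 ≡ 1 (mod 17) ✓
The smallest such exponent is 8, so the order of 8 is 8.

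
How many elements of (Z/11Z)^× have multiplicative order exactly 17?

φ(11) = 11 − 1 = 10 = 2 · 5.
(Z/11Z)^× is cyclic (|G| = 10); a cyclic group of order m has exactly φ(d) elements of each order d | m, and none otherwise.
Since 17 ∤ 10, the count is 0.

0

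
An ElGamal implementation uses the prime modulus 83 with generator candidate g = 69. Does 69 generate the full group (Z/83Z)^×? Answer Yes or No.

φ(83) = 83 − 1 = 82 = 2 · 41.
An element g generates (Z/83Z)^× iff g^(82/q) ≢ 1 (mod 83) for each prime q ∈ {2, 41}.
69^41 ≡ 1 (mod 83)  [q = 2: ≡ 1 ✗]
69^2 ≡ 30 (mod 83)  [q = 41: ≢ 1 ✓]
Since 69^41 ≡ 1, the order of 69 divides 41 < 82, so 69 is not a primitive root.

No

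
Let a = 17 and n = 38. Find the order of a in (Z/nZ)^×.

9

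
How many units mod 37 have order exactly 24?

φ(37) = 37 − 1 = 36 = 2^2 · 3^2.
(Z/37Z)^× is cyclic (|G| = 36); a cyclic group of order m has exactly φ(d) elements of each order d | m, and none otherwise.
24 does not divide 36, so no element of (Z/37Z)^× has order 24.

0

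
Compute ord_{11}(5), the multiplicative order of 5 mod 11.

5

ord(5) | φ(11) = 11 − 1 = 10 = 2 · 5.
Divisors of 10: 1, 2, 5, 10.
Compute 5^d (mod 11) for the divisors d until we hit 1:
5^1 ≡ 5
5^2 ≡ 3
5^5 ≡ 1
Therefore the multiplicative order of 5 modulo 11 is 5.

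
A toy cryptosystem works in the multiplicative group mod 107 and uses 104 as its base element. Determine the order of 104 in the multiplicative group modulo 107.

ord(104) | φ(107) = 107 − 1 = 106 = 2 · 53.
Divisors of 106: 1, 2, 53, 106.
Compute 104^d (mod 107) for the divisors d until we hit 1:
104^1 ≡ 104 (mod 107)
104^2 ≡ 9 (mod 107)
104^53 ≡ 106 (mod 107)
104^106 ≡ 1 (mod 107) ✓
The smallest such exponent is 106, so the order of 104 is 106.

106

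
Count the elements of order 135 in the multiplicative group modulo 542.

φ(542) = φ(2)·φ(271) = 1·270 = 270 = 2 · 3^3 · 5.
(Z/542Z)^× is cyclic (|G| = 270); a cyclic group of order m has exactly φ(d) elements of each order d | m, and none otherwise.
135 = 3^3 · 5 divides 270, and φ(135) = 72.

72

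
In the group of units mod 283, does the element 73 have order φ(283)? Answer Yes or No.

φ(283) = 283 − 1 = 282 = 2 · 3 · 47.
73 is a primitive root mod 283 iff 73^(φ(283)/q) ≢ 1 for every prime q | φ(283), i.e. q ∈ {2, 3, 47}.
73^141 ≡ 1 (mod 283)  [q = 2: ≡ 1 ✗]
73^94 ≡ 44 (mod 283)  [q = 3: ≢ 1 ✓]
73^6 ≡ 61 (mod 283)  [q = 47: ≢ 1 ✓]
Since 73^141 ≡ 1, the order of 73 divides 141 < 282, so 73 is not a primitive root.

No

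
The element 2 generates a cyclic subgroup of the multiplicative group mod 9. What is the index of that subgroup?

1

By Lagrange's theorem, ord_9(2) divides φ(9) = φ(3^2) = 3·(3−1) = 6 = 2 · 3.
Divisors of 6: 1, 2, 3, 6.
Evaluate successive powers at the divisors of 6:
2^1 ≡ 2 (mod 9)
2^2 ≡ 4 (mod 9)
2^3 ≡ 8 (mod 9)
2^6 ≡ 1 (mod 9) ✓
The order of 2 is 6, so the subgroup it generates has 6 elements.
The index is φ(9) / ord(2) = 6 / 6 = 1.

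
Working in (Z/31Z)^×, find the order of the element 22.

By Lagrange's theorem, ord_31(22) divides φ(31) = 31 − 1 = 30 = 2 · 3 · 5.
Divisors of 30: 1, 2, 3, 5, 6, 10, 15, 30.
Check 22^d mod 31 for each divisor in increasing order:
22^1 ≡ 22 (mod 31)
22^2 ≡ 19 (mod 31)
22^3 ≡ 15 (mod 31)
22^5 ≡ 6 (mod 31)
22^6 ≡ 8 (mod 31)
22^10 ≡ 5 (mod 31)
22^15 ≡ 30 (mod 31)
22^30 ≡ 1 (mod 31) ✓
So ord_31(22) = 30.

30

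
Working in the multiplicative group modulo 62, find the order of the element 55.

30

ord(55) | φ(62) = φ(2)·φ(31) = 1·30 = 30 = 2 · 3 · 5.
Divisors of 30: 1, 2, 3, 5, 6, 10, 15, 30.
Test each divisor d:
55^1 ≡ 55 (mod 62)
55^2 ≡ 49 (mod 62)
55^3 ≡ 29 (mod 62)
55^5 ≡ 57 (mod 62)
55^6 ≡ 35 (mod 62)
55^10 ≡ 25 (mod 62)
55^15 ≡ 61 (mod 62)
55^30 ≡ 1 (mod 62) ✓
So ord_62(55) = 30.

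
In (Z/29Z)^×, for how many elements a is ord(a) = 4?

2

φ(29) = 29 − 1 = 28 = 2^2 · 7.
(Z/29Z)^× is cyclic (|G| = 28); a cyclic group of order m has exactly φ(d) elements of each order d | m, and none otherwise.
4 = 2^2 divides 28, and φ(4) = 2.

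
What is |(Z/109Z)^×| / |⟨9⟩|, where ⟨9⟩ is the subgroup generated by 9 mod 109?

The order of 9 must divide φ(109) = 109 − 1 = 108 = 2^2 · 3^3.
Divisors of 108: 1, 2, 3, 4, 6, 9, 12, 18, 27, 36, 54, 108.
Compute 9^d (mod 109) for the divisors d until we hit 1:
9^1 ≡ 9 (mod 109)
9^2 ≡ 81 (mod 109)
9^3 ≡ 75 (mod 109)
9^4 ≡ 21 (mod 109)
9^6 ≡ 66 (mod 109)
9^9 ≡ 45 (mod 109)
9^12 ≡ 105 (mod 109)
9^18 ≡ 63 (mod 109)
9^27 ≡ 1 (mod 109) ✓
So ord_109(9) = 27, hence |⟨9⟩| = 27.
[(Z/109Z)^× : ⟨9⟩] = 108/27 = 4.

4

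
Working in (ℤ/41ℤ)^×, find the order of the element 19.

40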